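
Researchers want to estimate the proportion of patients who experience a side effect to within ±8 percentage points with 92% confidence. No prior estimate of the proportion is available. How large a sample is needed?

For a proportion with margin E = 0.08 at 92% confidence, z = 1.751.
With no prior estimate, use p = 0.5, which maximizes p(1−p) at 0.25.
n = 0.25 × (z/E)² = 0.25 × (1.751/0.08)² = 119.77
Round up: n = 120.

n = 120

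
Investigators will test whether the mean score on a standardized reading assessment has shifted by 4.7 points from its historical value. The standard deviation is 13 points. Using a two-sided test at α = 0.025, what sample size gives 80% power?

For a one-sample z-test, n = ((z_{α/2} + z_β)·σ/δ)².
z_{α/2} = 2.241 (two-sided α = 0.025); z_β = 0.842 (power 80% → β = 0.2).
n = (3.083 × 13 / 4.7)² = 72.72
Round up: n = 73.

73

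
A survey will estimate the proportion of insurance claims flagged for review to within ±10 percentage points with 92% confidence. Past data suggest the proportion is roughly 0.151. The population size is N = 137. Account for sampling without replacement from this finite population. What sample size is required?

31

For a proportion with margin E = 0.1 at 92% confidence, z = 1.751.
n = p̂(1−p̂)(z/E)² = 0.151 × 0.849 × (1.751/0.1)² = 39.31 — call this n₀.
Finite-population correction with N = 137: n = n₀ / (1 + (n₀−1)/N) = 39.31 / 1.28 = 30.71
Round up: n = 31.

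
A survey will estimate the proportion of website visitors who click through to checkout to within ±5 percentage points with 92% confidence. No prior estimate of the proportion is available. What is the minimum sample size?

307

For a proportion with margin E = 0.05 at 92% confidence, z = 1.751.
With no prior estimate, use p = 0.5, which maximizes p(1−p) at 0.25.
n = 0.25 × (z/E)² = 0.25 × (1.751/0.05)² = 306.60
Round up: n = 307.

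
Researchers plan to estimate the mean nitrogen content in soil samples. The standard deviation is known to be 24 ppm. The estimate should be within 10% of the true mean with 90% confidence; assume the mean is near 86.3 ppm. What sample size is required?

For a mean, the margin of error is E = z·σ/√n, so n = (zσ/E)².
At 90% confidence, z = 1.645.
E = 10% of 86.3 = 8.63 ppm.
n = (1.645 × 24 / 8.63)² = 20.93
Round up: n = 21.

21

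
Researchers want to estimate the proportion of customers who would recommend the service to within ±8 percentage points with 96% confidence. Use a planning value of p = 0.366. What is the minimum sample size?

For a proportion with margin E = 0.08 at 96% confidence, z = 2.054.
n = p̂(1−p̂)(z/E)² = 0.366 × 0.634 × (2.054/0.08)² = 152.96
Round up: n = 153.

153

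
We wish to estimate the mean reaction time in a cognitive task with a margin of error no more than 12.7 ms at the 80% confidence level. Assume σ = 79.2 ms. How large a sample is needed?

64

For a mean, the margin of error is E = z·σ/√n, so n = (zσ/E)².
At 80% confidence, z = 1.282.
n = (1.282 × 79.2 / 12.7)² = 63.92
Round up: n = 64.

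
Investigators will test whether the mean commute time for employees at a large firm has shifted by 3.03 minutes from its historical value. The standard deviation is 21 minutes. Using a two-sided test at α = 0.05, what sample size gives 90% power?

505

For a one-sample z-test, n = ((z_{α/2} + z_β)·σ/δ)².
z_{α/2} = 1.960 (two-sided α = 0.05); z_β = 1.282 (power 90% → β = 0.1).
n = (3.242 × 21 / 3.03)² = 504.87
Round up: n = 505.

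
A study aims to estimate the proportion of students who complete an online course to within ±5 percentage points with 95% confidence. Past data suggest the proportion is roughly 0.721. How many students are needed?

For a proportion with margin E = 0.05 at 95% confidence, z = 1.960.
n = p̂(1−p̂)(z/E)² = 0.721 × 0.279 × (1.960/0.05)² = 309.11
Round up: n = 310.

310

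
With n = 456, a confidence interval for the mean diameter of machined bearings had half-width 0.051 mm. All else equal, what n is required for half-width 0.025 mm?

1898

Margin of error scales as 1/√n, so n₂ = n₁·(E₁/E₂)².
n₂ = 456 × (0.051/0.025)² = 456 × 4.162 = 1897.87
Round up: n₂ = 1898.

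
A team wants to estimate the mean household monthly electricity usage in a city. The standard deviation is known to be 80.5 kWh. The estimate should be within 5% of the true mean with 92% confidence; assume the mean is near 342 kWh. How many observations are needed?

68

For a mean, the margin of error is E = z·σ/√n, so n = (zσ/E)².
At 92% confidence, z = 1.751.
E = 5% of 342 = 17.1 kWh.
n = (1.751 × 80.5 / 17.1)² = 67.95
Round up: n = 68.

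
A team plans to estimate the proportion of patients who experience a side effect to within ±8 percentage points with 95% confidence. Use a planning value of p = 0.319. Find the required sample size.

n = 131

For a proportion with margin E = 0.08 at 95% confidence, z = 1.960.
n = p̂(1−p̂)(z/E)² = 0.319 × 0.681 × (1.960/0.08)² = 130.40
Round up: n = 131.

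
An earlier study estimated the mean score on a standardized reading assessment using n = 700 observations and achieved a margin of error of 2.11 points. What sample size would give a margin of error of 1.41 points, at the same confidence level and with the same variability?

Margin of error scales as 1/√n, so n₂ = n₁·(E₁/E₂)².
n₂ = 700 × (2.11/1.41)² = 700 × 2.239 = 1567.30
Round up: n₂ = 1568.

n = 1568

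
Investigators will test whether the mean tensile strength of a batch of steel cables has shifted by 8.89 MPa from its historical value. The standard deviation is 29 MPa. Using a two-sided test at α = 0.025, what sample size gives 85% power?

115

For a one-sample z-test, n = ((z_{α/2} + z_β)·σ/δ)².
z_{α/2} = 2.241 (two-sided α = 0.025); z_β = 1.036 (power 85% → β = 0.15).
n = (3.277 × 29 / 8.89)² = 114.27
Round up: n = 115.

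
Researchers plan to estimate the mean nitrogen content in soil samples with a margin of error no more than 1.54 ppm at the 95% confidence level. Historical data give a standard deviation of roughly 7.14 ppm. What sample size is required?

For a mean, the margin of error is E = z·σ/√n, so n = (zσ/E)².
At 95% confidence, z = 1.960.
n = (1.960 × 7.14 / 1.54)² = 82.58
Round up: n = 83.

n = 83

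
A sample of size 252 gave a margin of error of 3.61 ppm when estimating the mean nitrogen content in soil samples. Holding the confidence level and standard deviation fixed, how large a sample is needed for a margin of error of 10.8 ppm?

n = 29

Margin of error scales as 1/√n, so n₂ = n₁·(E₁/E₂)².
n₂ = 252 × (3.61/10.8)² = 252 × 0.1117 = 28.15
Round up: n₂ = 29.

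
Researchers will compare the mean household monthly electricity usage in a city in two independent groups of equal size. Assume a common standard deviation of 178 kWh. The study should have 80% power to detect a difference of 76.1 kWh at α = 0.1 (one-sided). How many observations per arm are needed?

50 per group

For two equal groups, n per group = 2·((z_α + z_β)·σ/δ)².
z_α = 1.282; z_β = 0.842 (power 80%).
n = 2 × (2.124 × 178 / 76.1)² = 2 × 24.68 = 49.36
Round up: n = 50 per group.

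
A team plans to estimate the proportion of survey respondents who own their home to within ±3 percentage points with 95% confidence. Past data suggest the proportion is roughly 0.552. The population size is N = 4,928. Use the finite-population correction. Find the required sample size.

For a proportion with margin E = 0.03 at 95% confidence, z = 1.960.
n = p̂(1−p̂)(z/E)² = 0.552 × 0.448 × (1.960/0.03)² = 1055.57 — call this n₀.
Finite-population correction with N = 4,928: n = n₀ / (1 + (n₀−1)/N) = 1055.57 / 1.214 = 869.50
Round up: n = 870.

n = 870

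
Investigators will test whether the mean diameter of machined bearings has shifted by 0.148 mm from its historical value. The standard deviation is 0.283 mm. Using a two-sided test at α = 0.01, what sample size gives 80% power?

43

For a one-sample z-test, n = ((z_{α/2} + z_β)·σ/δ)².
z_{α/2} = 2.576 (two-sided α = 0.01); z_β = 0.842 (power 80% → β = 0.2).
n = (3.418 × 0.283 / 0.148)² = 42.72
Round up: n = 43.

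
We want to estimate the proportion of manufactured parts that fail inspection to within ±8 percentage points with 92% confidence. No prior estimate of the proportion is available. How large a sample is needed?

For a proportion with margin E = 0.08 at 92% confidence, z = 1.751.
With no prior estimate, use p = 0.5, which maximizes p(1−p) at 0.25.
n = 0.25 × (z/E)² = 0.25 × (1.751/0.08)² = 119.77
Round up: n = 120.

120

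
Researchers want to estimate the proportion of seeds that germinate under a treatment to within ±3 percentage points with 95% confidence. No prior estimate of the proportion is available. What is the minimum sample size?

For a proportion with margin E = 0.03 at 95% confidence, z = 1.960.
With no prior estimate, use p = 0.5, which maximizes p(1−p) at 0.25.
n = 0.25 × (z/E)² = 0.25 × (1.960/0.03)² = 1067.11
Round up: n = 1068.

1068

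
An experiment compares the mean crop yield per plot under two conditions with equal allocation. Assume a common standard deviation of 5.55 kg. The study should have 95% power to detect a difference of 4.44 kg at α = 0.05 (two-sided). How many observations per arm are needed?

41 per group

For two equal groups, n per group = 2·((z_{α/2} + z_β)·σ/δ)².
z_{α/2} = 1.960; z_β = 1.645 (power 95%).
n = 2 × (3.605 × 5.55 / 4.44)² = 2 × 20.31 = 40.62
Round up: n = 41 per group.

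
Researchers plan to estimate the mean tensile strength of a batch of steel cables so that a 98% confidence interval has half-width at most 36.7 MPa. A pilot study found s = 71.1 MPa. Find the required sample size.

n = 21

For a mean, the margin of error is E = z·σ/√n, so n = (zσ/E)².
At 98% confidence, z = 2.326.
n = (2.326 × 71.1 / 36.7)² = 20.31
Round up: n = 21.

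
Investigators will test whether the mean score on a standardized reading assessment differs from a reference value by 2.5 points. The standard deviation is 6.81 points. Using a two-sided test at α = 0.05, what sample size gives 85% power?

For a one-sample z-test, n = ((z_{α/2} + z_β)·σ/δ)².
z_{α/2} = 1.960 (two-sided α = 0.05); z_β = 1.036 (power 85% → β = 0.15).
n = (2.996 × 6.81 / 2.5)² = 66.60
Round up: n = 67.

67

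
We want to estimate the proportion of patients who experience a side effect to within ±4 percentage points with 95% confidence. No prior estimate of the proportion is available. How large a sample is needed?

601

For a proportion with margin E = 0.04 at 95% confidence, z = 1.960.
With no prior estimate, use p = 0.5, which maximizes p(1−p) at 0.25.
n = 0.25 × (z/E)² = 0.25 × (1.960/0.04)² = 600.25
Round up: n = 601.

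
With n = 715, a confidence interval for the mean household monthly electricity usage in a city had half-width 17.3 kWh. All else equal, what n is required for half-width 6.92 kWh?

Margin of error scales as 1/√n, so n₂ = n₁·(E₁/E₂)².
n₂ = 715 × (17.3/6.92)² = 715 × 6.25 = 4468.75
Round up: n₂ = 4469.

4469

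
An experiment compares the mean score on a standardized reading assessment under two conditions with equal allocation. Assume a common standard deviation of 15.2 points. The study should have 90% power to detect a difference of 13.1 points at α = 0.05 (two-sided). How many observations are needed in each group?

29 per group

For two equal groups, n per group = 2·((z_{α/2} + z_β)·σ/δ)².
z_{α/2} = 1.960; z_β = 1.282 (power 90%).
n = 2 × (3.242 × 15.2 / 13.1)² = 2 × 14.15 = 28.30
Round up: n = 29 per group.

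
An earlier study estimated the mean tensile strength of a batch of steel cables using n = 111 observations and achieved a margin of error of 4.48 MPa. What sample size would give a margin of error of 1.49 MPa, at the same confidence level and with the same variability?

1004

Margin of error scales as 1/√n, so n₂ = n₁·(E₁/E₂)².
n₂ = 111 × (4.48/1.49)² = 111 × 9.04 = 1003.44
Round up: n₂ = 1004.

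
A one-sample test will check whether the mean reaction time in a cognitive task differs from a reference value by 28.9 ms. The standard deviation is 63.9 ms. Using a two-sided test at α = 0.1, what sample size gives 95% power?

For a one-sample z-test, n = ((z_{α/2} + z_β)·σ/δ)².
z_{α/2} = 1.645 (two-sided α = 0.1); z_β = 1.645 (power 95% → β = 0.05).
n = (3.290 × 63.9 / 28.9)² = 52.92
Round up: n = 53.

53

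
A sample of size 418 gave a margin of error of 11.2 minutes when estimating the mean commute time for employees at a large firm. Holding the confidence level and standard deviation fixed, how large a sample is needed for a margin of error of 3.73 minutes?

Margin of error scales as 1/√n, so n₂ = n₁·(E₁/E₂)².
n₂ = 418 × (11.2/3.73)² = 418 × 9.016 = 3768.69
Round up: n₂ = 3769.

n = 3769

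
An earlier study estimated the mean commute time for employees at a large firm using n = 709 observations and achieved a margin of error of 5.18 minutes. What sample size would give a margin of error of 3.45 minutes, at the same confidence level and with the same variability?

1599

Margin of error scales as 1/√n, so n₂ = n₁·(E₁/E₂)².
n₂ = 709 × (5.18/3.45)² = 709 × 2.254 = 1598.09
Round up: n₂ = 1599.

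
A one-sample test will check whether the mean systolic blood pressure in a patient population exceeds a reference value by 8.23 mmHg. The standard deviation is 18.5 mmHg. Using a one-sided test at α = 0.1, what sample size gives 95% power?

n = 44

For a one-sample z-test, n = ((z_α + z_β)·σ/δ)².
z_α = 1.282 (one-sided α = 0.1); z_β = 1.645 (power 95% → β = 0.05).
n = (2.927 × 18.5 / 8.23)² = 43.29
Round up: n = 44.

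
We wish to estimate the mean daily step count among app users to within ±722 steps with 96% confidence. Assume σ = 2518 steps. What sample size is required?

52

For a mean, the margin of error is E = z·σ/√n, so n = (zσ/E)².
At 96% confidence, z = 2.054.
n = (2.054 × 2518 / 722)² = 51.31
Round up: n = 52.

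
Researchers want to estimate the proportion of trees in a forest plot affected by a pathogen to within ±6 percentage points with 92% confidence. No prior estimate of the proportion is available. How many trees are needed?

n = 213

For a proportion with margin E = 0.06 at 92% confidence, z = 1.751.
With no prior estimate, use p = 0.5, which maximizes p(1−p) at 0.25.
n = 0.25 × (z/E)² = 0.25 × (1.751/0.06)² = 212.92
Round up: n = 213.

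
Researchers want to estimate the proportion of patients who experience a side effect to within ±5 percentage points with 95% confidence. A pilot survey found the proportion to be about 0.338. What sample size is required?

For a proportion with margin E = 0.05 at 95% confidence, z = 1.960.
n = p̂(1−p̂)(z/E)² = 0.338 × 0.662 × (1.960/0.05)² = 343.83
Round up: n = 344.

344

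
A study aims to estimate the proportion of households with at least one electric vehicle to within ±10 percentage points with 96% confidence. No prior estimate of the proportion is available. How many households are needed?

106

For a proportion with margin E = 0.1 at 96% confidence, z = 2.054.
With no prior estimate, use p = 0.5, which maximizes p(1−p) at 0.25.
n = 0.25 × (z/E)² = 0.25 × (2.054/0.1)² = 105.47
Round up: n = 106.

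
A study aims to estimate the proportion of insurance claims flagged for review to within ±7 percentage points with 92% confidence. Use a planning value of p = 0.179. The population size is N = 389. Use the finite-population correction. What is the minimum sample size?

For a proportion with margin E = 0.07 at 92% confidence, z = 1.751.
n = p̂(1−p̂)(z/E)² = 0.179 × 0.821 × (1.751/0.07)² = 91.95 — call this n₀.
Finite-population correction with N = 389: n = n₀ / (1 + (n₀−1)/N) = 91.95 / 1.234 = 74.51
Round up: n = 75.

75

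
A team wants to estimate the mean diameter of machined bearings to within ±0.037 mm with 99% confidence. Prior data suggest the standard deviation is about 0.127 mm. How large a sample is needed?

n = 79

For a mean, the margin of error is E = z·σ/√n, so n = (zσ/E)².
At 99% confidence, z = 2.576.
n = (2.576 × 0.127 / 0.037)² = 78.18
Round up: n = 79.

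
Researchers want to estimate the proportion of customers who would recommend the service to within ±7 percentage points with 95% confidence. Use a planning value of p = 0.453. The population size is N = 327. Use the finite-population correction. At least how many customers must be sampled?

For a proportion with margin E = 0.07 at 95% confidence, z = 1.960.
n = p̂(1−p̂)(z/E)² = 0.453 × 0.547 × (1.960/0.07)² = 194.27 — call this n₀.
Finite-population correction with N = 327: n = n₀ / (1 + (n₀−1)/N) = 194.27 / 1.591 = 122.11
Round up: n = 123.

n = 123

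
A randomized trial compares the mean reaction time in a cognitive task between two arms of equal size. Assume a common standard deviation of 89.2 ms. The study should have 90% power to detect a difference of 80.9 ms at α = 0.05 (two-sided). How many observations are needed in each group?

For two equal groups, n per group = 2·((z_{α/2} + z_β)·σ/δ)².
z_{α/2} = 1.960; z_β = 1.282 (power 90%).
n = 2 × (3.242 × 89.2 / 80.9)² = 2 × 12.78 = 25.56
Round up: n = 26 per group.

26 per group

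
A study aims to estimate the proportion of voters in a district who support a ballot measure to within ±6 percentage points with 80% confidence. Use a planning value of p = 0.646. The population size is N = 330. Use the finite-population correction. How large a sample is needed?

For a proportion with margin E = 0.06 at 80% confidence, z = 1.282.
n = p̂(1−p̂)(z/E)² = 0.646 × 0.354 × (1.282/0.06)² = 104.40 — call this n₀.
Finite-population correction with N = 330: n = n₀ / (1 + (n₀−1)/N) = 104.40 / 1.313 = 79.51
Round up: n = 80.

80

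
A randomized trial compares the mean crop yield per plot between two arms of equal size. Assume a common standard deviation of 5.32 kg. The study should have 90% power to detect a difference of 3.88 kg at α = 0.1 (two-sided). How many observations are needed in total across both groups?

For two equal groups, n per group = 2·((z_{α/2} + z_β)·σ/δ)².
z_{α/2} = 1.645; z_β = 1.282 (power 90%).
n = 2 × (2.927 × 5.32 / 3.88)² = 2 × 16.11 = 32.22
Round up: n = 33 per group.
Total across both groups: 2 × 33 = 66.

66 total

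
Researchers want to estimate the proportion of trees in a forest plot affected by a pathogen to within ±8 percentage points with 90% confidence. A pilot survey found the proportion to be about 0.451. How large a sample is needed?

For a proportion with margin E = 0.08 at 90% confidence, z = 1.645.
n = p̂(1−p̂)(z/E)² = 0.451 × 0.549 × (1.645/0.08)² = 104.69
Round up: n = 105.

n = 105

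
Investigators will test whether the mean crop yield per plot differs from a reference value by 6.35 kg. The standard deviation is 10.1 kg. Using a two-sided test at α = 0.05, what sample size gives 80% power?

20

For a one-sample z-test, n = ((z_{α/2} + z_β)·σ/δ)².
z_{α/2} = 1.960 (two-sided α = 0.05); z_β = 0.842 (power 80% → β = 0.2).
n = (2.802 × 10.1 / 6.35)² = 19.86
Round up: n = 20.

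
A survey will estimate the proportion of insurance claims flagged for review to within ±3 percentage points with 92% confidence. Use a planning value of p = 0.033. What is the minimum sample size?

109

For a proportion with margin E = 0.03 at 92% confidence, z = 1.751.
n = p̂(1−p̂)(z/E)² = 0.033 × 0.967 × (1.751/0.03)² = 108.71
Round up: n = 109.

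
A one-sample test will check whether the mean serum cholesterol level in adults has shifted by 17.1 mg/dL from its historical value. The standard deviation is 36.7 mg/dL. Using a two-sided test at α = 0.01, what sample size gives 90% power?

69

For a one-sample z-test, n = ((z_{α/2} + z_β)·σ/δ)².
z_{α/2} = 2.576 (two-sided α = 0.01); z_β = 1.282 (power 90% → β = 0.1).
n = (3.858 × 36.7 / 17.1)² = 68.56
Round up: n = 69.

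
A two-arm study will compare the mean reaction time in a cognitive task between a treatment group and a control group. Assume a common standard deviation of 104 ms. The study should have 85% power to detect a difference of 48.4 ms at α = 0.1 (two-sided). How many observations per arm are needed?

For two equal groups, n per group = 2·((z_{α/2} + z_β)·σ/δ)².
z_{α/2} = 1.645; z_β = 1.036 (power 85%).
n = 2 × (2.681 × 104 / 48.4)² = 2 × 33.19 = 66.38
Round up: n = 67 per group.

67 per group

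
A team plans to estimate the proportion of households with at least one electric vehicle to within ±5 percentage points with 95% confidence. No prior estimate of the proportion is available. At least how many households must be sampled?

385

For a proportion with margin E = 0.05 at 95% confidence, z = 1.960.
With no prior estimate, use p = 0.5, which maximizes p(1−p) at 0.25.
n = 0.25 × (z/E)² = 0.25 × (1.960/0.05)² = 384.16
Round up: n = 385.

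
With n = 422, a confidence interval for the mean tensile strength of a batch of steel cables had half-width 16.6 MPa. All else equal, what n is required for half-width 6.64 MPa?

2638

Margin of error scales as 1/√n, so n₂ = n₁·(E₁/E₂)².
n₂ = 422 × (16.6/6.64)² = 422 × 6.25 = 2637.50
Round up: n₂ = 2638.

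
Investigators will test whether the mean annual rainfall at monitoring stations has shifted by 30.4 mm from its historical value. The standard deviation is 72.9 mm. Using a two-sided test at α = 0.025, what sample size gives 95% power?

87

For a one-sample z-test, n = ((z_{α/2} + z_β)·σ/δ)².
z_{α/2} = 2.241 (two-sided α = 0.025); z_β = 1.645 (power 95% → β = 0.05).
n = (3.886 × 72.9 / 30.4)² = 86.84
Round up: n = 87.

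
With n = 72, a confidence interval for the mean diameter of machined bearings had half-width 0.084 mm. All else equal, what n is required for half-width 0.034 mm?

Margin of error scales as 1/√n, so n₂ = n₁·(E₁/E₂)².
n₂ = 72 × (0.084/0.034)² = 72 × 6.104 = 439.49
Round up: n₂ = 440.

440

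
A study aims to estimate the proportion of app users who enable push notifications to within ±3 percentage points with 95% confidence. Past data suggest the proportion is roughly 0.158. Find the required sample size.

n = 568

For a proportion with margin E = 0.03 at 95% confidence, z = 1.960.
n = p̂(1−p̂)(z/E)² = 0.158 × 0.842 × (1.960/0.03)² = 567.86
Round up: n = 568.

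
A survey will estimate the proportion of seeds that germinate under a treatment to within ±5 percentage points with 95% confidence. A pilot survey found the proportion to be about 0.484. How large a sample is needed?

384

For a proportion with margin E = 0.05 at 95% confidence, z = 1.960.
n = p̂(1−p̂)(z/E)² = 0.484 × 0.516 × (1.960/0.05)² = 383.77
Round up: n = 384.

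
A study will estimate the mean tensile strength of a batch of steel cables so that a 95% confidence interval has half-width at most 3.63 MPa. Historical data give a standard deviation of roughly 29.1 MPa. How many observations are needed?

For a mean, the margin of error is E = z·σ/√n, so n = (zσ/E)².
At 95% confidence, z = 1.960.
n = (1.960 × 29.1 / 3.63)² = 246.88
Round up: n = 247.

n = 247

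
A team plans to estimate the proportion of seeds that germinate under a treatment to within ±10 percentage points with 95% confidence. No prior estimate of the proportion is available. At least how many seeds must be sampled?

97

For a proportion with margin E = 0.1 at 95% confidence, z = 1.960.
With no prior estimate, use p = 0.5, which maximizes p(1−p) at 0.25.
n = 0.25 × (z/E)² = 0.25 × (1.960/0.1)² = 96.04
Round up: n = 97.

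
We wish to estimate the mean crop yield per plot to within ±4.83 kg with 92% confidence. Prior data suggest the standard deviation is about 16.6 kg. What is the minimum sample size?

For a mean, the margin of error is E = z·σ/√n, so n = (zσ/E)².
At 92% confidence, z = 1.751.
n = (1.751 × 16.6 / 4.83)² = 36.22
Round up: n = 37.

37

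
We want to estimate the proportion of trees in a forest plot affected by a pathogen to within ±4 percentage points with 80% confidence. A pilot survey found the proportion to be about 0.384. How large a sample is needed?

243

For a proportion with margin E = 0.04 at 80% confidence, z = 1.282.
n = p̂(1−p̂)(z/E)² = 0.384 × 0.616 × (1.282/0.04)² = 242.98
Round up: n = 243.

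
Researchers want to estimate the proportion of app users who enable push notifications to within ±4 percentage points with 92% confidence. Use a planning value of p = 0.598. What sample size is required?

For a proportion with margin E = 0.04 at 92% confidence, z = 1.751.
n = p̂(1−p̂)(z/E)² = 0.598 × 0.402 × (1.751/0.04)² = 460.66
Round up: n = 461.

n = 461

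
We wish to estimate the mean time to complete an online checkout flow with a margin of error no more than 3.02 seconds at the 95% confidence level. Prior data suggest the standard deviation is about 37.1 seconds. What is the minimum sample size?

580

For a mean, the margin of error is E = z·σ/√n, so n = (zσ/E)².
At 95% confidence, z = 1.960.
n = (1.960 × 37.1 / 3.02)² = 579.76
Round up: n = 580.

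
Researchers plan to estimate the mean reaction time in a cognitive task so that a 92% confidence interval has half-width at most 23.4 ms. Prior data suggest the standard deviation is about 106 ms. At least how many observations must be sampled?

For a mean, the margin of error is E = z·σ/√n, so n = (zσ/E)².
At 92% confidence, z = 1.751.
n = (1.751 × 106 / 23.4)² = 62.91
Round up: n = 63.

63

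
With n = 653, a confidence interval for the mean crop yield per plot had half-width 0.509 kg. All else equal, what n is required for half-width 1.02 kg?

n = 163

Margin of error scales as 1/√n, so n₂ = n₁·(E₁/E₂)².
n₂ = 653 × (0.509/1.02)² = 653 × 0.249 = 162.60
Round up: n₂ = 163.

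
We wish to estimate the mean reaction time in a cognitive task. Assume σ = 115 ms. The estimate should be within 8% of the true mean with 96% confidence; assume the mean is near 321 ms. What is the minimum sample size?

For a mean, the margin of error is E = z·σ/√n, so n = (zσ/E)².
At 96% confidence, z = 2.054.
E = 8% of 321 = 25.68 ms.
n = (2.054 × 115 / 25.68)² = 84.61
Round up: n = 85.

85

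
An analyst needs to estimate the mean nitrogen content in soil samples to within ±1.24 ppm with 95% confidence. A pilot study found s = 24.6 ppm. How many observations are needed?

For a mean, the margin of error is E = z·σ/√n, so n = (zσ/E)².
At 95% confidence, z = 1.960.
n = (1.960 × 24.6 / 1.24)² = 1511.96
Round up: n = 1512.

1512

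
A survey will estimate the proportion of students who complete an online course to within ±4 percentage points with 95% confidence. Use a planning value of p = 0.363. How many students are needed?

For a proportion with margin E = 0.04 at 95% confidence, z = 1.960.
n = p̂(1−p̂)(z/E)² = 0.363 × 0.637 × (1.960/0.04)² = 555.19
Round up: n = 556.

n = 556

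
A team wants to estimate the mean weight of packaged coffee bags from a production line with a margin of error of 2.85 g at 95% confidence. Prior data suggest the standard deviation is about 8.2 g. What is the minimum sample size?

32

For a mean, the margin of error is E = z·σ/√n, so n = (zσ/E)².
At 95% confidence, z = 1.960.
n = (1.960 × 8.2 / 2.85)² = 31.80
Round up: n = 32.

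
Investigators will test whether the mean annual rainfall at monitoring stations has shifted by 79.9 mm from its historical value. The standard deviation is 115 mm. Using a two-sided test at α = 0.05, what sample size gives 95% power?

For a one-sample z-test, n = ((z_{α/2} + z_β)·σ/δ)².
z_{α/2} = 1.960 (two-sided α = 0.05); z_β = 1.645 (power 95% → β = 0.05).
n = (3.605 × 115 / 79.9)² = 26.92
Round up: n = 27.

n = 27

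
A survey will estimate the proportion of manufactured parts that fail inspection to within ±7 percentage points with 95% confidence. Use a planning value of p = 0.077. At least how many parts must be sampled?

For a proportion with margin E = 0.07 at 95% confidence, z = 1.960.
n = p̂(1−p̂)(z/E)² = 0.077 × 0.923 × (1.960/0.07)² = 55.72
Round up: n = 56.

56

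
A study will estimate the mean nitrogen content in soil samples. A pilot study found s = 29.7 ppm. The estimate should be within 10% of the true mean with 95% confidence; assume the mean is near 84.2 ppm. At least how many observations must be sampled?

48

For a mean, the margin of error is E = z·σ/√n, so n = (zσ/E)².
At 95% confidence, z = 1.960.
E = 10% of 84.2 = 8.42 ppm.
n = (1.960 × 29.7 / 8.42)² = 47.80
Round up: n = 48.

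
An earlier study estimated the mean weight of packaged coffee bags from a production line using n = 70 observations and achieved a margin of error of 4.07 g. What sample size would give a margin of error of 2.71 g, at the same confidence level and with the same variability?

Margin of error scales as 1/√n, so n₂ = n₁·(E₁/E₂)².
n₂ = 70 × (4.07/2.71)² = 70 × 2.256 = 157.92
Round up: n₂ = 158.

n = 158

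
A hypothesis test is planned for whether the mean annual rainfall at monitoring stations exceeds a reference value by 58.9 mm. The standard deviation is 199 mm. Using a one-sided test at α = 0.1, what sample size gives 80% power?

52

For a one-sample z-test, n = ((z_α + z_β)·σ/δ)².
z_α = 1.282 (one-sided α = 0.1); z_β = 0.842 (power 80% → β = 0.2).
n = (2.124 × 199 / 58.9)² = 51.50
Round up: n = 52.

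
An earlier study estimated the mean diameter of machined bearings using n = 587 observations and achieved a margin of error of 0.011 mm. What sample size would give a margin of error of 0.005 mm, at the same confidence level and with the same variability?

2842

Margin of error scales as 1/√n, so n₂ = n₁·(E₁/E₂)².
n₂ = 587 × (0.011/0.005)² = 587 × 4.84 = 2841.08
Round up: n₂ = 2842.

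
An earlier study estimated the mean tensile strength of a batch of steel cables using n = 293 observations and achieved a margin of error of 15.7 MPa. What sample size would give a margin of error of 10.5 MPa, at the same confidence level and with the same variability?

Margin of error scales as 1/√n, so n₂ = n₁·(E₁/E₂)².
n₂ = 293 × (15.7/10.5)² = 293 × 2.236 = 655.15
Round up: n₂ = 656.

656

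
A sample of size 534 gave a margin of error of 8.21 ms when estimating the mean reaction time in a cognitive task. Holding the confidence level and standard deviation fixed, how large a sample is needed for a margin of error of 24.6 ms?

60

Margin of error scales as 1/√n, so n₂ = n₁·(E₁/E₂)².
n₂ = 534 × (8.21/24.6)² = 534 × 0.1114 = 59.49
Round up: n₂ = 60.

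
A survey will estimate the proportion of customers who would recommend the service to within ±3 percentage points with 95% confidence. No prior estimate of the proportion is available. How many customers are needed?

1068

For a proportion with margin E = 0.03 at 95% confidence, z = 1.960.
With no prior estimate, use p = 0.5, which maximizes p(1−p) at 0.25.
n = 0.25 × (z/E)² = 0.25 × (1.960/0.03)² = 1067.11
Round up: n = 1068.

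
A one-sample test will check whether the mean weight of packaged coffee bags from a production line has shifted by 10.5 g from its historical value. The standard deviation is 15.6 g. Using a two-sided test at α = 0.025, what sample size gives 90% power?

For a one-sample z-test, n = ((z_{α/2} + z_β)·σ/δ)².
z_{α/2} = 2.241 (two-sided α = 0.025); z_β = 1.282 (power 90% → β = 0.1).
n = (3.523 × 15.6 / 10.5)² = 27.40
Round up: n = 28.

28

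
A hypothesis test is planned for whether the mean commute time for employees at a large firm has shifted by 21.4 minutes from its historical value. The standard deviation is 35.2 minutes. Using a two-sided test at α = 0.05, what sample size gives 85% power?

n = 25

For a one-sample z-test, n = ((z_{α/2} + z_β)·σ/δ)².
z_{α/2} = 1.960 (two-sided α = 0.05); z_β = 1.036 (power 85% → β = 0.15).
n = (2.996 × 35.2 / 21.4)² = 24.29
Round up: n = 25.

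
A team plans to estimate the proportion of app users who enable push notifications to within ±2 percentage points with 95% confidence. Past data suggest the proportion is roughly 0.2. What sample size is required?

1537

For a proportion with margin E = 0.02 at 95% confidence, z = 1.960.
n = p̂(1−p̂)(z/E)² = 0.2 × 0.8 × (1.960/0.02)² = 1536.64
Round up: n = 1537.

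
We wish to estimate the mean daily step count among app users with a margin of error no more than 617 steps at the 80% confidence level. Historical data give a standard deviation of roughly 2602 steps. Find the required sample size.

For a mean, the margin of error is E = z·σ/√n, so n = (zσ/E)².
At 80% confidence, z = 1.282.
n = (1.282 × 2602 / 617)² = 29.23
Round up: n = 30.

30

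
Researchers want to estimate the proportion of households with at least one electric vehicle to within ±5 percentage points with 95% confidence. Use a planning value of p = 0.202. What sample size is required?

For a proportion with margin E = 0.05 at 95% confidence, z = 1.960.
n = p̂(1−p̂)(z/E)² = 0.202 × 0.798 × (1.960/0.05)² = 247.70
Round up: n = 248.

n = 248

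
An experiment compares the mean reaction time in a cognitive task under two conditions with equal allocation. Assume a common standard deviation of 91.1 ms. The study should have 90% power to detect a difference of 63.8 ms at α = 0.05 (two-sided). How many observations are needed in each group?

For two equal groups, n per group = 2·((z_{α/2} + z_β)·σ/δ)².
z_{α/2} = 1.960; z_β = 1.282 (power 90%).
n = 2 × (3.242 × 91.1 / 63.8)² = 2 × 21.43 = 42.86
Round up: n = 43 per group.

43 per group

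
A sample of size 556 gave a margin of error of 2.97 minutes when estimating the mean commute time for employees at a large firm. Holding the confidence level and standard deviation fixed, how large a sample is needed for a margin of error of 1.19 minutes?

Margin of error scales as 1/√n, so n₂ = n₁·(E₁/E₂)².
n₂ = 556 × (2.97/1.19)² = 556 × 6.229 = 3463.32
Round up: n₂ = 3464.

3464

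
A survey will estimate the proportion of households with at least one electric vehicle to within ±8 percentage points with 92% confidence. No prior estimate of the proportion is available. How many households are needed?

n = 120

For a proportion with margin E = 0.08 at 92% confidence, z = 1.751.
With no prior estimate, use p = 0.5, which maximizes p(1−p) at 0.25.
n = 0.25 × (z/E)² = 0.25 × (1.751/0.08)² = 119.77
Round up: n = 120.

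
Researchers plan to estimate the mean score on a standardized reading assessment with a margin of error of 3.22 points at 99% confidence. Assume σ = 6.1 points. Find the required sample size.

For a mean, the margin of error is E = z·σ/√n, so n = (zσ/E)².
At 99% confidence, z = 2.576.
n = (2.576 × 6.1 / 3.22)² = 23.81
Round up: n = 24.

24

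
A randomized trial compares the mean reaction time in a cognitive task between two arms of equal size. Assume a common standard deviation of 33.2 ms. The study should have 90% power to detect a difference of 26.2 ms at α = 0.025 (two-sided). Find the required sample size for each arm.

40 per group

For two equal groups, n per group = 2·((z_{α/2} + z_β)·σ/δ)².
z_{α/2} = 2.241; z_β = 1.282 (power 90%).
n = 2 × (3.523 × 33.2 / 26.2)² = 2 × 19.93 = 39.86
Round up: n = 40 per group.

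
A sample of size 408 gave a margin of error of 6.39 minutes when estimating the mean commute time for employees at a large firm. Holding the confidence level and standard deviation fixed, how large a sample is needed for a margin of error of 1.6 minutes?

n = 6508

Margin of error scales as 1/√n, so n₂ = n₁·(E₁/E₂)².
n₂ = 408 × (6.39/1.6)² = 408 × 15.95 = 6507.60
Round up: n₂ = 6508.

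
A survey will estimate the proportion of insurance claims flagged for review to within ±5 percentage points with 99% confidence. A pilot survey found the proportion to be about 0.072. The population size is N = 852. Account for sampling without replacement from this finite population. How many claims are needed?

For a proportion with margin E = 0.05 at 99% confidence, z = 2.576.
n = p̂(1−p̂)(z/E)² = 0.072 × 0.928 × (2.576/0.05)² = 177.35 — call this n₀.
Finite-population correction with N = 852: n = n₀ / (1 + (n₀−1)/N) = 177.35 / 1.207 = 146.93
Round up: n = 147.

n = 147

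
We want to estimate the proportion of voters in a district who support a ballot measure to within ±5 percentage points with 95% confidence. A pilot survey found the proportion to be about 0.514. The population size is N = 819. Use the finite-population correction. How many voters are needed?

262

For a proportion with margin E = 0.05 at 95% confidence, z = 1.960.
n = p̂(1−p̂)(z/E)² = 0.514 × 0.486 × (1.960/0.05)² = 383.86 — call this n₀.
Finite-population correction with N = 819: n = n₀ / (1 + (n₀−1)/N) = 383.86 / 1.467 = 261.66
Round up: n = 262.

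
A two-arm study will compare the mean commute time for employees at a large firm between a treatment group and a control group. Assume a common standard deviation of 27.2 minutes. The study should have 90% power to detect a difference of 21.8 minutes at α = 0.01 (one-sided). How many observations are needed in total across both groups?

For two equal groups, n per group = 2·((z_α + z_β)·σ/δ)².
z_α = 2.326; z_β = 1.282 (power 90%).
n = 2 × (3.608 × 27.2 / 21.8)² = 2 × 20.27 = 40.54
Round up: n = 41 per group.
Total across both groups: 2 × 41 = 82.

82 total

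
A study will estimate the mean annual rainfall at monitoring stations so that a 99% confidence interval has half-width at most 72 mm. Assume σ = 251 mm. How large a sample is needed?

81

For a mean, the margin of error is E = z·σ/√n, so n = (zσ/E)².
At 99% confidence, z = 2.576.
n = (2.576 × 251 / 72)² = 80.64
Round up: n = 81.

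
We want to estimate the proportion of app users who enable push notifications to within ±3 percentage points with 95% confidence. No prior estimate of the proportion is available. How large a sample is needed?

For a proportion with margin E = 0.03 at 95% confidence, z = 1.960.
With no prior estimate, use p = 0.5, which maximizes p(1−p) at 0.25.
n = 0.25 × (z/E)² = 0.25 × (1.960/0.03)² = 1067.11
Round up: n = 1068.

n = 1068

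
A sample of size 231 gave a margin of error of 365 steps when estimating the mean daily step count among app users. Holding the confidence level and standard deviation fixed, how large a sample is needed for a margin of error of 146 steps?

Margin of error scales as 1/√n, so n₂ = n₁·(E₁/E₂)².
n₂ = 231 × (365/146)² = 231 × 6.25 = 1443.75
Round up: n₂ = 1444.

n = 1444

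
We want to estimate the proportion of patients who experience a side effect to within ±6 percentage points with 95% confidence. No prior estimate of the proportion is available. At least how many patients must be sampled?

267

For a proportion with margin E = 0.06 at 95% confidence, z = 1.960.
With no prior estimate, use p = 0.5, which maximizes p(1−p) at 0.25.
n = 0.25 × (z/E)² = 0.25 × (1.960/0.06)² = 266.78
Round up: n = 267.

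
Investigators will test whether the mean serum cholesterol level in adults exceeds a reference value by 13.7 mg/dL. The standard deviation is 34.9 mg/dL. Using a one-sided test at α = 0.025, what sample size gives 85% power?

59

For a one-sample z-test, n = ((z_α + z_β)·σ/δ)².
z_α = 1.960 (one-sided α = 0.025); z_β = 1.036 (power 85% → β = 0.15).
n = (2.996 × 34.9 / 13.7)² = 58.25
Round up: n = 59.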